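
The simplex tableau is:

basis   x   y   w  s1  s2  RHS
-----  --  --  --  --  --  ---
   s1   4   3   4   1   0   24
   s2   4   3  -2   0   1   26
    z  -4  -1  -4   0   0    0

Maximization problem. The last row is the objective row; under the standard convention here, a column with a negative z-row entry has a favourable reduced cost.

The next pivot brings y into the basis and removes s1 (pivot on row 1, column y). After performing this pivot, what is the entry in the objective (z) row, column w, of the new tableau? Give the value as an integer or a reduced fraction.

-8/3

Pivot element is row 1, column y: 3.
Normalize row 1: new (row 1, w) = 4/3 = 4/3.
z-row ← z-row − (-1)·(new row 1): -4 − (-1)·(4/3) = -8/3.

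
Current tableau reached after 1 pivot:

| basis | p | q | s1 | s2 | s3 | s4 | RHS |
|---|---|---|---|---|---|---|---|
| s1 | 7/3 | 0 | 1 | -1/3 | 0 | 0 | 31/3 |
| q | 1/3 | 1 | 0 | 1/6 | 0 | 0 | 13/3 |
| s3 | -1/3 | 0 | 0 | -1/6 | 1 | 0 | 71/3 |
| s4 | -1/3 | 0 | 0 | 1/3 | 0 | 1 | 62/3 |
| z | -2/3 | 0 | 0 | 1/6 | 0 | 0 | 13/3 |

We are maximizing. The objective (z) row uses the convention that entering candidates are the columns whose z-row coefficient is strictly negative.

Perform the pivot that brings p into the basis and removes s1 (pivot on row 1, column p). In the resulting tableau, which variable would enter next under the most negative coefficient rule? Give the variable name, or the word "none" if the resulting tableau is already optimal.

Pivot element 7/3. New z-row = old z-row − (-2/3)·(row 1/(7/3)).
Updated z-row coefficients: p: 0, q: 0, s1: 2/7, s2: 1/14, s3: 0, s4: 0.
No coefficient is strictly negative; the tableau after this pivot is optimal.

none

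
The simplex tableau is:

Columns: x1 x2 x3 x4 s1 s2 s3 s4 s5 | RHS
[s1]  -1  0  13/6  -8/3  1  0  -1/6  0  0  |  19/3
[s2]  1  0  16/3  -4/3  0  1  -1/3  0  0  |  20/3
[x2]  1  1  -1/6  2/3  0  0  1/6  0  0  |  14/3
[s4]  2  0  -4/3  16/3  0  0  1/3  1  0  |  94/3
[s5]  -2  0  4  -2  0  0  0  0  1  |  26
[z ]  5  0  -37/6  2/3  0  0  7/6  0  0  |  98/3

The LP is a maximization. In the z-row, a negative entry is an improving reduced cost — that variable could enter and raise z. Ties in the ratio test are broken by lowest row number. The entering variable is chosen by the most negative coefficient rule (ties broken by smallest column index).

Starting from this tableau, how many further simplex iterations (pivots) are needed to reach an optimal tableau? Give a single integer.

pivot: x3 in, s2 out → z = 323/8
pivot: x4 in, s4 out → z = 923/20
No improving column remains; optimal.

2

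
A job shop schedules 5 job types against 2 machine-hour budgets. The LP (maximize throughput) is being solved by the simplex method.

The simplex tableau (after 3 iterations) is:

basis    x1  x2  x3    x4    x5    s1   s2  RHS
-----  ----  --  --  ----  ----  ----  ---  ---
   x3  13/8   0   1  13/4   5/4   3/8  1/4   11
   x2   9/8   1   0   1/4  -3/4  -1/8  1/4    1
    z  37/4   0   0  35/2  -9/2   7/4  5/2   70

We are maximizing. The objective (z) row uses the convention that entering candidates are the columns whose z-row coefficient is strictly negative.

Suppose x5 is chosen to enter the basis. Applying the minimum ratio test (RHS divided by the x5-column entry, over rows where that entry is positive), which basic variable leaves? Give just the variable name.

Ratios: row 1 (x3): 11/(5/4) = 44/5; row 2 (x2): entry -3/4 ≤ 0, skip.
Minimum ratio 44/5 is in the x3 row, so x3 leaves.

x3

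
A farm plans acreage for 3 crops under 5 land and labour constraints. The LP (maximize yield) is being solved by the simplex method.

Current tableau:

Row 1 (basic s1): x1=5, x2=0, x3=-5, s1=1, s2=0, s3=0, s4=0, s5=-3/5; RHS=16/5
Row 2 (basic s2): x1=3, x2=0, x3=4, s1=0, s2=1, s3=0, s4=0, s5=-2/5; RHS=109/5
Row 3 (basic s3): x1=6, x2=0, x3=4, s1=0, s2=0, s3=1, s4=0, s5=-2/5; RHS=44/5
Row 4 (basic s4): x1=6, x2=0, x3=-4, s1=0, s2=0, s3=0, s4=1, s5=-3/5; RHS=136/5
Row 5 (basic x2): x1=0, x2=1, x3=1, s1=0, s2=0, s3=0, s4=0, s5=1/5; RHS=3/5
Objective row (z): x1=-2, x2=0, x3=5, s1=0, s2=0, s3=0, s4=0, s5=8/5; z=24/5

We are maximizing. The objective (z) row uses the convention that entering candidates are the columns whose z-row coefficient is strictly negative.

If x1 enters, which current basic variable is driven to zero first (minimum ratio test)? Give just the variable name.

s1

Ratios: row 1 (s1): (16/5)/5 = 16/25; row 2 (s2): (109/5)/3 = 109/15; row 3 (s3): (44/5)/6 = 22/15; row 4 (s4): (136/5)/6 = 68/15; row 5 (x2): entry 0 ≤ 0, skip.
Minimum ratio 16/25 is in the s1 row, so s1 leaves.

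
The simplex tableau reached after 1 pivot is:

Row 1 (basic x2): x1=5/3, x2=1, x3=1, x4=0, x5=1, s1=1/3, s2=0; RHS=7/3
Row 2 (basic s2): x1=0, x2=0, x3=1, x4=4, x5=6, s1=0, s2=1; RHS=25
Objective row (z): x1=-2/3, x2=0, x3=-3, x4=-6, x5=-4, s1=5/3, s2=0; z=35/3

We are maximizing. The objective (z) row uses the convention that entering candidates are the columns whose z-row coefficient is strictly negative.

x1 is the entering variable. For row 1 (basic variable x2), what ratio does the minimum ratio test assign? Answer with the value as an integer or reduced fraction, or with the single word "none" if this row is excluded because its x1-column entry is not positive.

Ratio = RHS / (x1 entry) = (7/3) / (5/3) = 7/5.

7/5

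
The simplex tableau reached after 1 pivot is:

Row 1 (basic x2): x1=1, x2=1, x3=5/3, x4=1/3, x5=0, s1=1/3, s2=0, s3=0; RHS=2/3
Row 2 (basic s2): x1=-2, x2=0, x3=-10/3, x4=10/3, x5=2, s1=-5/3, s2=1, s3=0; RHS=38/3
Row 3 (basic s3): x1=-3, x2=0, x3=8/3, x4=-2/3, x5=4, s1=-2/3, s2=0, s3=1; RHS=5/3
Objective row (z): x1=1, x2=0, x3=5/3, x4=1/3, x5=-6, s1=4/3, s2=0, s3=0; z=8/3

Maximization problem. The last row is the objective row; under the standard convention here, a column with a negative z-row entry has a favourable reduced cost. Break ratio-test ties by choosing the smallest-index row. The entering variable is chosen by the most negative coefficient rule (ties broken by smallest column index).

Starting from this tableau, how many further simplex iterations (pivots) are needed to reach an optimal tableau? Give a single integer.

2

pivot: x5 in, s3 out → z = 31/6
pivot: x1 in, x2 out → z = 15/2
No improving column remains; optimal.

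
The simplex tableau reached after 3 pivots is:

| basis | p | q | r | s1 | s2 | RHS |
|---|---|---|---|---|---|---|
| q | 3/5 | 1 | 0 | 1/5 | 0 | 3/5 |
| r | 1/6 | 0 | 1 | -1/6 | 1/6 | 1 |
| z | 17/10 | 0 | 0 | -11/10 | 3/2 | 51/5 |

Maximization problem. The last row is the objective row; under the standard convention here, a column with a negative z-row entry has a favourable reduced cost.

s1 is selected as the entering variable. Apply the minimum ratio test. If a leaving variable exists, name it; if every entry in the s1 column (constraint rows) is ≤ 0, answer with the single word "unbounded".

Ratios: row 1 (q): (3/5)/(1/5) = 3; row 2 (r): entry -1/6 ≤ 0, skip.
Minimum ratio is in the q row, so q leaves.

q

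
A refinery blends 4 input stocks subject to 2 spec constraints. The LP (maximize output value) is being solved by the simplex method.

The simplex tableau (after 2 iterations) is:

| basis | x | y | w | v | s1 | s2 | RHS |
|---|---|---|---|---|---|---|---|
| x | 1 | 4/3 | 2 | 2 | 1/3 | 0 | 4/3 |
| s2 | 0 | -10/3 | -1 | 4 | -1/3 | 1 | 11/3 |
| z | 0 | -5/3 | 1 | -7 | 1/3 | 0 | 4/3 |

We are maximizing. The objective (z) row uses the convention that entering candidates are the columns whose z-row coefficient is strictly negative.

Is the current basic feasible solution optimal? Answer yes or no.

Column y has objective-row coefficient -5/3, which is negative; an improving pivot exists, so not yet optimal.

no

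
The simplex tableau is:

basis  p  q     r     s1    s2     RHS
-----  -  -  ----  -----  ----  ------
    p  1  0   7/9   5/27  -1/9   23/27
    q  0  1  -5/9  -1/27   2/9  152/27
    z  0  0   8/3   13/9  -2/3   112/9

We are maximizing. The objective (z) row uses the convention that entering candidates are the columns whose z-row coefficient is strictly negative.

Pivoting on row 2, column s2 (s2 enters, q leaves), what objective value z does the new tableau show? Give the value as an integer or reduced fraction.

88/3

Minimum ratio for s2: (152/27)/(2/9) = 76/3.
z changes by −(z-row coeff of s2)·ratio = −(-2/3)·(76/3) = 152/9.
New z = 112/9 + (152/9) = 88/3.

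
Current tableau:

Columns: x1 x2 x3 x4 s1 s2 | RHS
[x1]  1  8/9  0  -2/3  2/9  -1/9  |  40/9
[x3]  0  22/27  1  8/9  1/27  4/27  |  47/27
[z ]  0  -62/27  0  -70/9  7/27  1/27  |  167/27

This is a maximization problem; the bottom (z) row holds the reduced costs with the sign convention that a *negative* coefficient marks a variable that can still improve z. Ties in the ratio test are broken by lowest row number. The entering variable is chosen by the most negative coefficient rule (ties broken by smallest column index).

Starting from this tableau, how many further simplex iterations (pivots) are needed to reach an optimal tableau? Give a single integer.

pivot: x4 in, x3 out → z = 257/12
No improving column remains; optimal.

1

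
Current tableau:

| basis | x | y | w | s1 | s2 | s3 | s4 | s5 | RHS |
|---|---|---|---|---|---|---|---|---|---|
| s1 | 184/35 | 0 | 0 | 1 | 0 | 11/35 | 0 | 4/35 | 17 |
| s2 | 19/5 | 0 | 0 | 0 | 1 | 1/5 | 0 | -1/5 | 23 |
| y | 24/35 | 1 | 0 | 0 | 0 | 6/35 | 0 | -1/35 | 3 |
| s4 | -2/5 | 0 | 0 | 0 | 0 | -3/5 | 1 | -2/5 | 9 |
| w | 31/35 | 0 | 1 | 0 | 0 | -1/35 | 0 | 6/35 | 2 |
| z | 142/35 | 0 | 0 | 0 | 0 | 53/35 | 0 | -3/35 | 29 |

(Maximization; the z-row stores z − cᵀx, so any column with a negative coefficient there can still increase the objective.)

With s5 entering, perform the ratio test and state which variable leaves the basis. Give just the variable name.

Ratios: row 1 (s1): 17/(4/35) = 595/4; row 2 (s2): entry -1/5 ≤ 0, skip; row 3 (y): entry -1/35 ≤ 0, skip; row 4 (s4): entry -2/5 ≤ 0, skip; row 5 (w): 2/(6/35) = 35/3.
Minimum ratio 35/3 is in the w row, so w leaves.

w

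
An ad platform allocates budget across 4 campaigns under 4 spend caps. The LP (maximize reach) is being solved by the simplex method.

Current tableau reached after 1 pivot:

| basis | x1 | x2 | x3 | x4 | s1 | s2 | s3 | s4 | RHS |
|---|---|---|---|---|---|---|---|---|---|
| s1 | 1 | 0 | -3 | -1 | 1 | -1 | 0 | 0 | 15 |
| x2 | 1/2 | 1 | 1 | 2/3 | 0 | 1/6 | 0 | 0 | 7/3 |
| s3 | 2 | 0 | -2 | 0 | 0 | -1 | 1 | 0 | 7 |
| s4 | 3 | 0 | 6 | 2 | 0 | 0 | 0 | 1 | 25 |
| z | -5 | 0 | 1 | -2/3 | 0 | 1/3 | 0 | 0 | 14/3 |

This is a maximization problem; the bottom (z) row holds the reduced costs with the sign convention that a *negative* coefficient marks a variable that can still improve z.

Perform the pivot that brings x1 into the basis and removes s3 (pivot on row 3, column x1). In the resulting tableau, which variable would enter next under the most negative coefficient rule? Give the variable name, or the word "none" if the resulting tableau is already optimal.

Pivot element 2. New z-row = old z-row − (-5)·(row 3/2).
Updated z-row coefficients: x1: 0, x2: 0, x3: -4, x4: -2/3, s1: 0, s2: -13/6, s3: 5/2, s4: 0.
The most negative is -4 in column x3, so x3 would enter next.

x3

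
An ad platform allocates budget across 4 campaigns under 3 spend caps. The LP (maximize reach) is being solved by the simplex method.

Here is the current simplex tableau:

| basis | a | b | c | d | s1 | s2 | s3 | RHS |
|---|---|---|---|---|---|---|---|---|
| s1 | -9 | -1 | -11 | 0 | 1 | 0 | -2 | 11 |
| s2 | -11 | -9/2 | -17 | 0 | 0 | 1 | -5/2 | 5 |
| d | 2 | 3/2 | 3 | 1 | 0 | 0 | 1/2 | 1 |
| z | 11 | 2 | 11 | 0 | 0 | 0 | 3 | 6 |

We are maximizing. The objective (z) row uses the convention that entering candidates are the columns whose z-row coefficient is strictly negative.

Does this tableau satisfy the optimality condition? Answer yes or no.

yes

No objective-row coefficient is strictly negative, so no entering variable exists; the tableau is optimal.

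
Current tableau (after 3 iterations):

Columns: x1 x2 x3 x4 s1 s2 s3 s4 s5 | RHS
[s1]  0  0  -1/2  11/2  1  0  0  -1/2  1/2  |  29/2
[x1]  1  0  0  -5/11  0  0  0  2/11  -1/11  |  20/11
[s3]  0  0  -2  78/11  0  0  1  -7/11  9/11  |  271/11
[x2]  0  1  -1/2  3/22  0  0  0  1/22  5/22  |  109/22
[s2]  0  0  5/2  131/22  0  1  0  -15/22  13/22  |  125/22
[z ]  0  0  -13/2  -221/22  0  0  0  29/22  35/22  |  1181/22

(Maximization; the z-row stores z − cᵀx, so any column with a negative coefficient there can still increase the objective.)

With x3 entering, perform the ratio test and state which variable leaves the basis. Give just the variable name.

Ratios: row 1 (s1): entry -1/2 ≤ 0, skip; row 2 (x1): entry 0 ≤ 0, skip; row 3 (s3): entry -2 ≤ 0, skip; row 4 (x2): entry -1/2 ≤ 0, skip; row 5 (s2): (125/22)/(5/2) = 25/11.
Minimum ratio 25/11 is in the s2 row, so s2 leaves.

s2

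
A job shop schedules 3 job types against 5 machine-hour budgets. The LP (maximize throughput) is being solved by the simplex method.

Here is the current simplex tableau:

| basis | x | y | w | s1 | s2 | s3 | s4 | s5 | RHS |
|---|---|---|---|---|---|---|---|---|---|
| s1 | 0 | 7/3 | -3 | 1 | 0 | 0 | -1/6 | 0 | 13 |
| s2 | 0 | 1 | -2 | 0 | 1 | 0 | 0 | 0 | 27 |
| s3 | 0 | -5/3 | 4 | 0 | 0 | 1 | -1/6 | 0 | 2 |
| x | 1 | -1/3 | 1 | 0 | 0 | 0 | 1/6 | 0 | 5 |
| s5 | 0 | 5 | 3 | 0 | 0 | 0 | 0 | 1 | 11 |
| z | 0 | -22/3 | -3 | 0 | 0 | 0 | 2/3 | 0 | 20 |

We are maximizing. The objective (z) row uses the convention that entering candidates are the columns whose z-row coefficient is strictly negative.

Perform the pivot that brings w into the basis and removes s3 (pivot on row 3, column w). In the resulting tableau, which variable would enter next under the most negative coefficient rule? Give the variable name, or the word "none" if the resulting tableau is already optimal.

Pivot element 4. New z-row = old z-row − (-3)·(row 3/4).
Updated z-row coefficients: x: 0, y: -103/12, w: 0, s1: 0, s2: 0, s3: 3/4, s4: 13/24, s5: 0.
The most negative is -103/12 in column y, so y would enter next.

y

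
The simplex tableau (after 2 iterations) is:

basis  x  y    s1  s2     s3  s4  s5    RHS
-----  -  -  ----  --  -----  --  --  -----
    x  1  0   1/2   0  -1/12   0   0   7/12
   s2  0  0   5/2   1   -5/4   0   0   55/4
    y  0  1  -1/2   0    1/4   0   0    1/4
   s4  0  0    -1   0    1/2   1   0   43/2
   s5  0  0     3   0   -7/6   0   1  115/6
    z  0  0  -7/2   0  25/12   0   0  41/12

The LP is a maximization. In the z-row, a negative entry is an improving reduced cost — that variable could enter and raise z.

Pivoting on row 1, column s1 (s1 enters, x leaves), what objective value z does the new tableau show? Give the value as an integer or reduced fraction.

Minimum ratio for s1: (7/12)/(1/2) = 7/6.
z changes by −(z-row coeff of s1)·ratio = −(-7/2)·(7/6) = 49/12.
New z = 41/12 + (49/12) = 15/2.

15/2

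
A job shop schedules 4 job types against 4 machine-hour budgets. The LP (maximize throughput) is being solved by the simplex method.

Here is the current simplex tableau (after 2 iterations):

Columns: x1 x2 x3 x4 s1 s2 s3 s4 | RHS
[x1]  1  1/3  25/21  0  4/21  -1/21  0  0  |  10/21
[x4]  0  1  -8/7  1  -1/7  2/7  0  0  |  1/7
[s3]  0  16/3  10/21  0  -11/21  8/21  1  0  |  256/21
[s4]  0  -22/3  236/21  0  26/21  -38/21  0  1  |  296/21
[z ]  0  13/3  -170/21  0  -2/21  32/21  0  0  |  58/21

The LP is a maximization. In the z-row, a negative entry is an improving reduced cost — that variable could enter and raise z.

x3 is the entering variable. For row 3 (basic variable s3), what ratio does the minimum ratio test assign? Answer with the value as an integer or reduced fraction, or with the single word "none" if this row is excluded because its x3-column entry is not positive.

Ratio = RHS / (x3 entry) = (256/21) / (10/21) = 128/5.

128/5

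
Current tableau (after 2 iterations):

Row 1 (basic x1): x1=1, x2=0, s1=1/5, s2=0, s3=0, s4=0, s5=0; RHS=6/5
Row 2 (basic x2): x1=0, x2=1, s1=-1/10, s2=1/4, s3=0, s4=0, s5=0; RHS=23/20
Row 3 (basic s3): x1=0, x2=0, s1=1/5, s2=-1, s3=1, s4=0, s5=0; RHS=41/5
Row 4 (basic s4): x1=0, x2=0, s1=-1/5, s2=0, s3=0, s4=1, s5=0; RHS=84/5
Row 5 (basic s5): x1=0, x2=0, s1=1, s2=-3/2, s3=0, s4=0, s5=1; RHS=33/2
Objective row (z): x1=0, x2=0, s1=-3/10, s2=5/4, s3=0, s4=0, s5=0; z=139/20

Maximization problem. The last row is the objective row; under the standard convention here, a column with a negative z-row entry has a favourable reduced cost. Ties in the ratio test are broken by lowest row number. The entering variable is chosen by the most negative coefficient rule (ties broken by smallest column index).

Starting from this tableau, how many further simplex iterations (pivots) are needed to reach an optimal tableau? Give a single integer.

pivot: s1 in, x1 out → z = 35/4
No improving column remains; optimal.

1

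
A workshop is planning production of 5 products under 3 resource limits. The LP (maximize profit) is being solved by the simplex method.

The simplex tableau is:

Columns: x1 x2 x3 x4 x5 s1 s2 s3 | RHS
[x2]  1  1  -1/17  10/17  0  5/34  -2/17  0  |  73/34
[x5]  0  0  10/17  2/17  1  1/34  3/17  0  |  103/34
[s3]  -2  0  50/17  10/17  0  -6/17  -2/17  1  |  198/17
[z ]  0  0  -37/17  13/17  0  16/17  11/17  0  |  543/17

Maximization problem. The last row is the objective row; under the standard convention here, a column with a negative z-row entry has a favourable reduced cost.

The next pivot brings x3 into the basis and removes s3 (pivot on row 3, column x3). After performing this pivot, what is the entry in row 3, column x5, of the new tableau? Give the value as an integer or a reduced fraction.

Pivot element is row 3, column x3: 50/17.
Normalize row 3: new (row 3, x5) = 0/(50/17) = 0.
Row 3 is the pivot row, so the entry is 0.

0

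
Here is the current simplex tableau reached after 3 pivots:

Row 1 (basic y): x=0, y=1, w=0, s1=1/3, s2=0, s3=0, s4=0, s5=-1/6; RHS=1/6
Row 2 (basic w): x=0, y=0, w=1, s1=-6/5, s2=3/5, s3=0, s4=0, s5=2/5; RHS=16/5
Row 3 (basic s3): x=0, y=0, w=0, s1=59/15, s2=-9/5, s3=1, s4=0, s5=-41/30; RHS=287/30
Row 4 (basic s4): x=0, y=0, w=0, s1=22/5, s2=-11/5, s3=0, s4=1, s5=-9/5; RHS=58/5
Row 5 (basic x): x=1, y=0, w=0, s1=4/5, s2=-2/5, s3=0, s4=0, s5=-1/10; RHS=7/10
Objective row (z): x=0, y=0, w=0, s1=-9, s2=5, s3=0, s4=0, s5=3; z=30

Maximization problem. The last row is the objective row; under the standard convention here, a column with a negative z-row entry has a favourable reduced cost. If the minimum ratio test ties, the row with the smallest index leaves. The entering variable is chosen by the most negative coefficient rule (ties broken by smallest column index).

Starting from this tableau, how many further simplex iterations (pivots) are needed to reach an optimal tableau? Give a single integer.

pivot: s1 in, y out → z = 69/2
pivot: s5 in, x out → z = 36
No improving column remains; optimal.

2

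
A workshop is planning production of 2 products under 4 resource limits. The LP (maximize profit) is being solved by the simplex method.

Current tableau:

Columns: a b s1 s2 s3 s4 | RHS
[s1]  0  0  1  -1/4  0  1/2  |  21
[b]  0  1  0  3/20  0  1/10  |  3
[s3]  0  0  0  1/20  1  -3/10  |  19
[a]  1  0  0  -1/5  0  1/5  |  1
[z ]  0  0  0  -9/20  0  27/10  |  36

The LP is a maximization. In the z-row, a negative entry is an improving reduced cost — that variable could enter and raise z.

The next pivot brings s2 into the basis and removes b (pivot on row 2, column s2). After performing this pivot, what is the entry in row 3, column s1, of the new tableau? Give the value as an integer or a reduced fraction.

0

Pivot element is row 2, column s2: 3/20.
Normalize row 2: new (row 2, s1) = 0/(3/20) = 0.
row 3 ← row 3 − (1/20)·(new row 2): 0 − (1/20)·0 = 0.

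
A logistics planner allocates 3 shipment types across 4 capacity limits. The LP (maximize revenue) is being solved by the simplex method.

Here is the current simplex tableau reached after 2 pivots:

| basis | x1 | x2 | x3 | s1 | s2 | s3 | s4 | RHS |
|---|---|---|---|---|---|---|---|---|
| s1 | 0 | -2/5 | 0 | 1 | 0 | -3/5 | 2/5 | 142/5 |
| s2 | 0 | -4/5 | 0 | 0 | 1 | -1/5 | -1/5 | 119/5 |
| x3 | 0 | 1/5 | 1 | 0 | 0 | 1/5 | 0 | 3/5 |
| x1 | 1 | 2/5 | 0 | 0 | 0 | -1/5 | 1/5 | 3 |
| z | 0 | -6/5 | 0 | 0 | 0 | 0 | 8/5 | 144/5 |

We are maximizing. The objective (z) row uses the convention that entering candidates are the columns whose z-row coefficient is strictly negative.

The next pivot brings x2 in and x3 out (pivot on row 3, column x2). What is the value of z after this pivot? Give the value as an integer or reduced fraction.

162/5

Minimum ratio for x2: (3/5)/(1/5) = 3.
z changes by −(z-row coeff of x2)·ratio = −(-6/5)·3 = 18/5.
New z = 144/5 + (18/5) = 162/5.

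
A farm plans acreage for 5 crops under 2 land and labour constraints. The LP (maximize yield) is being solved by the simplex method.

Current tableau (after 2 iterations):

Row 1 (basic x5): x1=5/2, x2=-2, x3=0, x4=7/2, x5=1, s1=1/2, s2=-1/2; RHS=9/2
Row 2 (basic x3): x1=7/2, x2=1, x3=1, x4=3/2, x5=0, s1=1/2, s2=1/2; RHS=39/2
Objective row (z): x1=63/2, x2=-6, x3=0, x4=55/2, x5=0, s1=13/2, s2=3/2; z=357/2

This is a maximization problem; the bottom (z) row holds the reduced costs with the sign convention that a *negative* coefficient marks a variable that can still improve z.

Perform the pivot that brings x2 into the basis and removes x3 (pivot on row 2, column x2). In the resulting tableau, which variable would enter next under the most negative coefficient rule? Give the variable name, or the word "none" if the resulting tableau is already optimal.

Pivot element 1. New z-row = old z-row − (-6)·(row 2/1).
Updated z-row coefficients: x1: 105/2, x2: 0, x3: 6, x4: 73/2, x5: 0, s1: 19/2, s2: 9/2.
No coefficient is strictly negative; the tableau after this pivot is optimal.

none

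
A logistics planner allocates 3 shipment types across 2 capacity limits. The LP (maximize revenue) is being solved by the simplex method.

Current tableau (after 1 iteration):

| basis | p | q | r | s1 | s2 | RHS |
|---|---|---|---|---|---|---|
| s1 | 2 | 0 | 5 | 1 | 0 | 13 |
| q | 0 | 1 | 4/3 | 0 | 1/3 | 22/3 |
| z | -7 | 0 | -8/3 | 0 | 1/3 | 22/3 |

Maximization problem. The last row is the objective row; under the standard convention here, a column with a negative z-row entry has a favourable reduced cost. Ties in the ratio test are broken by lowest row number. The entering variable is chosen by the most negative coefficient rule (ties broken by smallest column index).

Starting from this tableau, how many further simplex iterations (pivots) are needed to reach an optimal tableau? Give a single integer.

pivot: p in, s1 out → z = 317/6
No improving column remains; optimal.

1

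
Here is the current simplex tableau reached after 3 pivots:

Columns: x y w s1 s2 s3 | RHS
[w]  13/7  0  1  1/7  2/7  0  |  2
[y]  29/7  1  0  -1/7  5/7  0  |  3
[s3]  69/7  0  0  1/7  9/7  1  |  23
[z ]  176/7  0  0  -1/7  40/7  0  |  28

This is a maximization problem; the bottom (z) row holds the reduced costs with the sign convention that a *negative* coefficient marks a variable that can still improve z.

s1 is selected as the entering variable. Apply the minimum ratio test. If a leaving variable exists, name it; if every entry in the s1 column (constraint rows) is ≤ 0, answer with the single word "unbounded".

w

Ratios: row 1 (w): 2/(1/7) = 14; row 2 (y): entry -1/7 ≤ 0, skip; row 3 (s3): 23/(1/7) = 161.
Minimum ratio is in the w row, so w leaves.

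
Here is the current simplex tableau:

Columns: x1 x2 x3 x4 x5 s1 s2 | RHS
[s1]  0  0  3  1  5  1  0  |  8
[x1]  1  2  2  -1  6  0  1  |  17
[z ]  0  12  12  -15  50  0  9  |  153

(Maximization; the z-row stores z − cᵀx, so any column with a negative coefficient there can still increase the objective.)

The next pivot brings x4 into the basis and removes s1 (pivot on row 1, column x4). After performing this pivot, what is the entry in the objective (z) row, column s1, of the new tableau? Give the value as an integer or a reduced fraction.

15

Pivot element is row 1, column x4: 1.
Normalize row 1: new (row 1, s1) = 1/1 = 1.
z-row ← z-row − (-15)·(new row 1): 0 − (-15)·1 = 15.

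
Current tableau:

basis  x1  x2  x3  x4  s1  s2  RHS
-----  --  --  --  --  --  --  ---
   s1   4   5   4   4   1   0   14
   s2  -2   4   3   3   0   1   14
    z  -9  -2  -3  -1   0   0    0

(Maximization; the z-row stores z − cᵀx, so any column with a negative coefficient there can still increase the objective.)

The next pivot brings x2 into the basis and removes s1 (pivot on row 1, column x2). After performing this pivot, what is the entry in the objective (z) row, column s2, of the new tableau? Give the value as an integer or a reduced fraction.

Pivot element is row 1, column x2: 5.
Normalize row 1: new (row 1, s2) = 0/5 = 0.
z-row ← z-row − (-2)·(new row 1): 0 − (-2)·0 = 0.

0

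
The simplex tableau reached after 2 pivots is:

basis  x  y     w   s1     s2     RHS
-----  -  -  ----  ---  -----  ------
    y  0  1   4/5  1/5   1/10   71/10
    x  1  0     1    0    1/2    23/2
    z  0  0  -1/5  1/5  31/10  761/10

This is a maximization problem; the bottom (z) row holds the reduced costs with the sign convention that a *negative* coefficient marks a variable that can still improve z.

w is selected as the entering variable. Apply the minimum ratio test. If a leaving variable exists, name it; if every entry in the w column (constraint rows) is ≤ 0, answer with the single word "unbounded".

y

Ratios: row 1 (y): (71/10)/(4/5) = 71/8; row 2 (x): (23/2)/1 = 23/2.
Minimum ratio is in the y row, so y leaves.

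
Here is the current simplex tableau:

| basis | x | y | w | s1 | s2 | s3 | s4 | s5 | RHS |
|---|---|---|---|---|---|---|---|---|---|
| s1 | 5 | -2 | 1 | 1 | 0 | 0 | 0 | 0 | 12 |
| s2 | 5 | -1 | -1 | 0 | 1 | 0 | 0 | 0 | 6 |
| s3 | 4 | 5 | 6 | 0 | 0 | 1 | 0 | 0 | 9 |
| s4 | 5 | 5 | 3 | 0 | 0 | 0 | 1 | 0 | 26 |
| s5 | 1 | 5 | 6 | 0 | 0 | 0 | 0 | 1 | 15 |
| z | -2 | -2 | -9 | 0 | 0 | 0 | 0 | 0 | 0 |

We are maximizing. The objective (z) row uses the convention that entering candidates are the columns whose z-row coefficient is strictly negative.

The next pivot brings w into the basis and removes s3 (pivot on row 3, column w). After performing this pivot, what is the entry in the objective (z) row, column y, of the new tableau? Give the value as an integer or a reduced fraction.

Pivot element is row 3, column w: 6.
Normalize row 3: new (row 3, y) = 5/6 = 5/6.
z-row ← z-row − (-9)·(new row 3): -2 − (-9)·(5/6) = 11/2.

11/2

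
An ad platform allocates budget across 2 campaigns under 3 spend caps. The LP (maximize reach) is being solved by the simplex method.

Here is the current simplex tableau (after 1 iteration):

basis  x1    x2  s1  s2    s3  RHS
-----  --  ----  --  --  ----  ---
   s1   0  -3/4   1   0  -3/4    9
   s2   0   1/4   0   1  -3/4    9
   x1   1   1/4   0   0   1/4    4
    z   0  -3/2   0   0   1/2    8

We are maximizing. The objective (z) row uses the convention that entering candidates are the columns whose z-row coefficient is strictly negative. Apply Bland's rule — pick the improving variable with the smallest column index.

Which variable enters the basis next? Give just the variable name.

x2

Objective-row coefficients: x1: 0, x2: -3/2, s1: 0, s2: 0, s3: 1/2.
Improving columns: x2. Bland's rule picks the smallest column index → x2.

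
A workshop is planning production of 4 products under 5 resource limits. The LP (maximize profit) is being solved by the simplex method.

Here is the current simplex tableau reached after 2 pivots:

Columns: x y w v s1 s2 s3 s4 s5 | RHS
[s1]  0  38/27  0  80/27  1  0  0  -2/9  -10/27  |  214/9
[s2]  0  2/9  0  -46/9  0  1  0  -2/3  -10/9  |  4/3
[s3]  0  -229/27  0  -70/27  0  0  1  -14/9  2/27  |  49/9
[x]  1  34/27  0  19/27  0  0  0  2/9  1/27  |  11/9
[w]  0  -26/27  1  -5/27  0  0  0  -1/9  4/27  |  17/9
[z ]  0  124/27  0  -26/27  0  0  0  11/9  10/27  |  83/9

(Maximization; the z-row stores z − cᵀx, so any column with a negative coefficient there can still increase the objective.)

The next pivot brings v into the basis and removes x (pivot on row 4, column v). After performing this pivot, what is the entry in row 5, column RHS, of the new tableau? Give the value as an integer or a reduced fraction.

Pivot element is row 4, column v: 19/27.
Normalize row 4: new (row 4, RHS) = (11/9)/(19/27) = 33/19.
row 5 ← row 5 − (-5/27)·(new row 4): 17/9 − (-5/27)·(33/19) = 42/19.

42/19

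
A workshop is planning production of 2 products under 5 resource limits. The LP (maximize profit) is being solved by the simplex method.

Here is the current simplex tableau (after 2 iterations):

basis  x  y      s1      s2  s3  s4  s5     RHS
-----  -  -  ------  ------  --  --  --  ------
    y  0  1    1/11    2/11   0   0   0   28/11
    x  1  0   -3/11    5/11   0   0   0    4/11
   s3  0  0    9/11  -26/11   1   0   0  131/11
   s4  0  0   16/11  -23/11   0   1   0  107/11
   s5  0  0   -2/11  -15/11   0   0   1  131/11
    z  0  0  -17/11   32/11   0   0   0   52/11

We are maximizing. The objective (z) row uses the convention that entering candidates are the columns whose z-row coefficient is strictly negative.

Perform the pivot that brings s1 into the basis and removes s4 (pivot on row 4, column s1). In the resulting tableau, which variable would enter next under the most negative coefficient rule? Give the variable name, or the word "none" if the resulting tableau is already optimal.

none

Pivot element 16/11. New z-row = old z-row − (-17/11)·(row 4/(16/11)).
Updated z-row coefficients: x: 0, y: 0, s1: 0, s2: 11/16, s3: 0, s4: 17/16, s5: 0.
No coefficient is strictly negative; the tableau after this pivot is optimal.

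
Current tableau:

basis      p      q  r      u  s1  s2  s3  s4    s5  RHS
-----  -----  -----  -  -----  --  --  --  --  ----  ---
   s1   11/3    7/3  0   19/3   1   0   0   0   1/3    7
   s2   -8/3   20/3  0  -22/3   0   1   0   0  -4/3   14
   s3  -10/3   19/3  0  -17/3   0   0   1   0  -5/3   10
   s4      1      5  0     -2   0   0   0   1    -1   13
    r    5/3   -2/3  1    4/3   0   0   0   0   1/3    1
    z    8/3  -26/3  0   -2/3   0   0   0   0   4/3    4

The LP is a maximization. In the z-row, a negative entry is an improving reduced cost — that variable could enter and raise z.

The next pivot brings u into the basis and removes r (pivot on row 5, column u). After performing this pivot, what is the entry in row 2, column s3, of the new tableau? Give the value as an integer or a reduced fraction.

Pivot element is row 5, column u: 4/3.
Normalize row 5: new (row 5, s3) = 0/(4/3) = 0.
row 2 ← row 2 − (-22/3)·(new row 5): 0 − (-22/3)·0 = 0.

0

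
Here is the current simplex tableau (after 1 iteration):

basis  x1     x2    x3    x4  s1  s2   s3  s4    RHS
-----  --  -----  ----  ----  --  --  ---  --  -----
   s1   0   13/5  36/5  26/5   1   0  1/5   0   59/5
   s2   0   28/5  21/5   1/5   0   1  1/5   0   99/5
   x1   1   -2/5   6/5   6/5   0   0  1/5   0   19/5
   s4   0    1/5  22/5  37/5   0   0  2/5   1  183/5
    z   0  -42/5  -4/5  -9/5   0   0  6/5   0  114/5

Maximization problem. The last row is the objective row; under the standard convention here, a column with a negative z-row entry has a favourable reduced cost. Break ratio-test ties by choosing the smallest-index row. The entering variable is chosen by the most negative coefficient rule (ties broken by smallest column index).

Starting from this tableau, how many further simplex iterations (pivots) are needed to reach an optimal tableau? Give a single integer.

2

pivot: x2 in, s2 out → z = 105/2
pivot: x4 in, s1 out → z = 7617/143
No improving column remains; optimal.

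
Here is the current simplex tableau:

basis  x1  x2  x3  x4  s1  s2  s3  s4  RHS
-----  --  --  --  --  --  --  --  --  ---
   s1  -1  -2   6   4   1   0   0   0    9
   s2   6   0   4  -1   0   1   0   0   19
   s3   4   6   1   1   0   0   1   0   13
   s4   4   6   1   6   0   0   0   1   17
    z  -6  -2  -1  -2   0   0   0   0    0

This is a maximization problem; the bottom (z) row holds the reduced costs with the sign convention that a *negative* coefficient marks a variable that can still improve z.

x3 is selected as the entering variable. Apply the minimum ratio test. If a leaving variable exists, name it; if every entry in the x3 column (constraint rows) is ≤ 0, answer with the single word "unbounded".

Ratios: row 1 (s1): 9/6 = 3/2; row 2 (s2): 19/4 = 19/4; row 3 (s3): 13/1 = 13; row 4 (s4): 17/1 = 17.
Minimum ratio is in the s1 row, so s1 leaves.

s1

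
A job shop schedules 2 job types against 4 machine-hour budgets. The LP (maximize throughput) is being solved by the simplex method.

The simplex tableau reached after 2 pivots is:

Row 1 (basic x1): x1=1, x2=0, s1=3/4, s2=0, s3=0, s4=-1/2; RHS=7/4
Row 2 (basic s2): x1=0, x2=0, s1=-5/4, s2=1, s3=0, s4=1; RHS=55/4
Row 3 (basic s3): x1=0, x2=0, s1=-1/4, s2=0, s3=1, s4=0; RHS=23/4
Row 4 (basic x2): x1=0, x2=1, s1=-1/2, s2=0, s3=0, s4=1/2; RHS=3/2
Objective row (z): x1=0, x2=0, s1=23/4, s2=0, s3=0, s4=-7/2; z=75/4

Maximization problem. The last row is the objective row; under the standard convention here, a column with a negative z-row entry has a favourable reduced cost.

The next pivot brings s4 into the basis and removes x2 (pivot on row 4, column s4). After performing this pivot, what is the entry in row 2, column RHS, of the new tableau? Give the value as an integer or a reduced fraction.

43/4

Pivot element is row 4, column s4: 1/2.
Normalize row 4: new (row 4, RHS) = (3/2)/(1/2) = 3.
row 2 ← row 2 − 1·(new row 4): 55/4 − 1·3 = 43/4.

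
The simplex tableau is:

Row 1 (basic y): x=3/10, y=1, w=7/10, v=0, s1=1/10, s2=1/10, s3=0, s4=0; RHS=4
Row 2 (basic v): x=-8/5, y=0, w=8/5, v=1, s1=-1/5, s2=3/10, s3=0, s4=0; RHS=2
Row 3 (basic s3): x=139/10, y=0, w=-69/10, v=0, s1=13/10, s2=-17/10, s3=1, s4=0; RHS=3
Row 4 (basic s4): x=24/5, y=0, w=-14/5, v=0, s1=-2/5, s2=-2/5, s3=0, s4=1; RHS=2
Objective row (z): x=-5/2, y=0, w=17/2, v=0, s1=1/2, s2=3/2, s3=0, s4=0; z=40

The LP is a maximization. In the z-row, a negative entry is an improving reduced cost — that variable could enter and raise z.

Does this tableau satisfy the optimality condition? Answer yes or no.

no

Column x has objective-row coefficient -5/2, which is negative; an improving pivot exists, so not yet optimal.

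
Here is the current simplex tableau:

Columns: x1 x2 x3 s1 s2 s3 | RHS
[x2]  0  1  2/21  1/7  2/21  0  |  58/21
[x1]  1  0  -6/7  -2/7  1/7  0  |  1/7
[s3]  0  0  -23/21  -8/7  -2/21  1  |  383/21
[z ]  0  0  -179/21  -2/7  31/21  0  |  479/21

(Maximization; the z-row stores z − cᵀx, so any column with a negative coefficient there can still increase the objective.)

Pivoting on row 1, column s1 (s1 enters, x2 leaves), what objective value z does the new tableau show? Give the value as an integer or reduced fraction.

Minimum ratio for s1: (58/21)/(1/7) = 58/3.
z changes by −(z-row coeff of s1)·ratio = −(-2/7)·(58/3) = 116/21.
New z = 479/21 + (116/21) = 85/3.

85/3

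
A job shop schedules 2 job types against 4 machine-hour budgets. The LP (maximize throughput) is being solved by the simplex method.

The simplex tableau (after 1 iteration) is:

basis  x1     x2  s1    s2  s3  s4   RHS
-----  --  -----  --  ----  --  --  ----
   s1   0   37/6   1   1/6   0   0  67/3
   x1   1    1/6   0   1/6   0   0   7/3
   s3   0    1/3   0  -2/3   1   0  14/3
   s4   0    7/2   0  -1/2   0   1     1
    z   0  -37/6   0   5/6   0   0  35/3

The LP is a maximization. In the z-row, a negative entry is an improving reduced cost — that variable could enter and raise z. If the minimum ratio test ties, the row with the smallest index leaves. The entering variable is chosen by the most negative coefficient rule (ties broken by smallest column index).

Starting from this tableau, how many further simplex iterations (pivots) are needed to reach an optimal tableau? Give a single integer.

pivot: x2 in, s4 out → z = 94/7
pivot: s2 in, x1 out → z = 14
No improving column remains; optimal.

2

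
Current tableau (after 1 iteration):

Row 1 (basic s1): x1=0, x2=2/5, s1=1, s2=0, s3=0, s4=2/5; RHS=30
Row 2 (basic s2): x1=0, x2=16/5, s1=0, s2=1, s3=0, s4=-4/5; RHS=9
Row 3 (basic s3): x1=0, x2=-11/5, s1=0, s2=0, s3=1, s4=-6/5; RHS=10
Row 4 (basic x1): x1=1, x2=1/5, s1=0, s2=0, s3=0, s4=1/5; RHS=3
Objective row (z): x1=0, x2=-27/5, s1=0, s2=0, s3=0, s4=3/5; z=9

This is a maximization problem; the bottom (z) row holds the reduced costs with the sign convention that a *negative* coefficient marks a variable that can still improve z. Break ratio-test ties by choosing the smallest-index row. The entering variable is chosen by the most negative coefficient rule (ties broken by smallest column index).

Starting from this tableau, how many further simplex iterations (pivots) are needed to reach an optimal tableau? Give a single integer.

2

pivot: x2 in, s2 out → z = 387/16
pivot: s4 in, x1 out → z = 63/2
No improving column remains; optimal.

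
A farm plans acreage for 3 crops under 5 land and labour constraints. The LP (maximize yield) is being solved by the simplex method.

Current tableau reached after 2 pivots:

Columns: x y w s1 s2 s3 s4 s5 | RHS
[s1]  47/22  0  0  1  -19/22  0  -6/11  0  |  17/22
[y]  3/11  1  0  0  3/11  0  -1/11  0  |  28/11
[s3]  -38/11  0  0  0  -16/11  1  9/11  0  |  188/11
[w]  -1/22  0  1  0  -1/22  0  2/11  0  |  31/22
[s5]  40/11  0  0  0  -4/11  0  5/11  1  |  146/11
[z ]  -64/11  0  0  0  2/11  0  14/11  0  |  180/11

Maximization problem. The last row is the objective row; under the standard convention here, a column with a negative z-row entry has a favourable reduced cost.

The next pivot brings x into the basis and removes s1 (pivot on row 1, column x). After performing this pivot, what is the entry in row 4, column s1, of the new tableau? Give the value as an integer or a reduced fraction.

1/47

Pivot element is row 1, column x: 47/22.
Normalize row 1: new (row 1, s1) = 1/(47/22) = 22/47.
row 4 ← row 4 − (-1/22)·(new row 1): 0 − (-1/22)·(22/47) = 1/47.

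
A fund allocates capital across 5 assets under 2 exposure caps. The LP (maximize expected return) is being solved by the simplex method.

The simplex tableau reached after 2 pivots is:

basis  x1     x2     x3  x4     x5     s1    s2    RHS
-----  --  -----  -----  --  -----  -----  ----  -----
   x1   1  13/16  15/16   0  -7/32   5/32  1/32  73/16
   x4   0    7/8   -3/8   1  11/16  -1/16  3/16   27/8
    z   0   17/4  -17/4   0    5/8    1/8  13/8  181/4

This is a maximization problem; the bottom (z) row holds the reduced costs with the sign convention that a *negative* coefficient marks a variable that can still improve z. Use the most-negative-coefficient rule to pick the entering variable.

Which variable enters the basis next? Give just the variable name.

x3

Objective-row coefficients: x1: 0, x2: 17/4, x3: -17/4, x4: 0, x5: 5/8, s1: 1/8, s2: 13/8.
The most negative is -17/4 in column x3, so x3 enters.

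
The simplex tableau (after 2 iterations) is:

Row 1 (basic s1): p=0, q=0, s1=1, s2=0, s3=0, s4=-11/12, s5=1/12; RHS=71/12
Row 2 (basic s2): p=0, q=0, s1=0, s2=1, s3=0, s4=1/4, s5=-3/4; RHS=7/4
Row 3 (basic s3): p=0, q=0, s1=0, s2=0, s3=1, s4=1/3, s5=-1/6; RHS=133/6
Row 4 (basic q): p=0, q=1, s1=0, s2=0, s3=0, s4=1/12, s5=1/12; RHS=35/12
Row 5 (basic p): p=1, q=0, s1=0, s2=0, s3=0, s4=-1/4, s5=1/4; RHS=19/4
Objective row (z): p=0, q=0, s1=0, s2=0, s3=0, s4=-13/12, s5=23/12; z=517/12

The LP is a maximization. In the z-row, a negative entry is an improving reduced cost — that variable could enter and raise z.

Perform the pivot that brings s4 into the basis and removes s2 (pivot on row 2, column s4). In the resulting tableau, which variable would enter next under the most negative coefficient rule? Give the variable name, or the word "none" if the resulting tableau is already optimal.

Pivot element 1/4. New z-row = old z-row − (-13/12)·(row 2/(1/4)).
Updated z-row coefficients: p: 0, q: 0, s1: 0, s2: 13/3, s3: 0, s4: 0, s5: -4/3.
The most negative is -4/3 in column s5, so s5 would enter next.

s5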